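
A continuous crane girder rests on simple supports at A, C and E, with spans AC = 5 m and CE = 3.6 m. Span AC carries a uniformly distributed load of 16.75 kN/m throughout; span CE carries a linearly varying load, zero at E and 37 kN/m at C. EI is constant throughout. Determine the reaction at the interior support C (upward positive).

R_C = 107.2 kN

Insert a hinge at C; M_C is the redundant, and each span becomes simply supported.
Discontinuity in slope at C on the released structure — sum the simple-span end rotations:
  span AC: UDL 16.75: wL³/(24EI) = 87.24/EI
  span CE: triangular load, peak 37: w₀L³/(45EI) = 38.36/EI
  relative rotation θ_0 = (87.24 + 38.36)/EI = 125.6/EI
A unit hogging moment at C produces rotation L₁/(3EI) + L₂/(3EI) = 2.867/EI.
Slope continuity at C: θ_0 = M_C·2.867/EI, so M_C = 125.6/2.867 = 43.81 kN·m (hogging).
Span AC, ΣM about A with M_C applied at C: R_C^{AC}·5 = 209.4 + 43.81, so R_C^{AC} = 50.64 kN and R_A = 83.75 − 50.64 = 33.11 kN.
Span CE, ΣM about E: R_C^{CE}·3.6 = 159.8 + 43.81, so R_C^{CE} = 56.57 kN and R_E = 66.6 − 56.57 = 10.03 kN.
R_C = 50.64 + 56.57 = 107.2 kN.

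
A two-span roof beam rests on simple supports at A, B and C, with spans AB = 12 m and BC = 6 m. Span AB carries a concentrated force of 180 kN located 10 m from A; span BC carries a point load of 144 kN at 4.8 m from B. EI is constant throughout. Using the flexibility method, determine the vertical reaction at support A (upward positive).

R_A = 12.42 kN

Release continuity at B by inserting a hinge; the redundant is the internal moment M_B. The primary structure is two simply-supported spans AB and BC.
Discontinuity in slope at B on the released structure — sum the simple-span end rotations:
  span AB: point load 180 at a = 10: Pab(L + a)/(6LEI) = 1100/EI
  span BC: point load 144 at a = 4.8: Pab(L + b)/(6LEI) = 165.9/EI
  relative rotation θ_0 = (1100 + 165.9)/EI = 1266/EI
A unit hogging moment at B produces rotation L₁/(3EI) + L₂/(3EI) = 6/EI.
Compatibility: M_B·(L₁+L₂)/(3EI) = θ_0, giving M_B = 211 kN·m (hogging).
Span AB, ΣM about A with M_B applied at B: R_B^{AB}·12 = 1800 + 211, so R_B^{AB} = 167.6 kN and R_A = 180 − 167.6 = 12.42 kN.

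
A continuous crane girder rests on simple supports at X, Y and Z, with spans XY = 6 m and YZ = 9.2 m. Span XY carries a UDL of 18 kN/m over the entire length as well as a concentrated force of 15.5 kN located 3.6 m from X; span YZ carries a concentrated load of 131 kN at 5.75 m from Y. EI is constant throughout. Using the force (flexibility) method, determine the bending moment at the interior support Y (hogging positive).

Release continuity at Y by inserting a hinge; the redundant is the internal moment M_Y. The primary structure is two simply-supported spans XY and YZ.
End slopes at the hinge Y, treating each span as simply supported:
  span XY: UDL 18: wL³/(24EI) = 162/EI
  span XY: point load 15.5 at a = 3.6: Pab(L + a)/(6LEI) = 35.71/EI
  span YZ: point load 131 at a = 5.75: Pab(L + b)/(6LEI) = 595.5/EI
  relative rotation θ_0 = (197.7 + 595.5)/EI = 793.3/EI
A unit hogging moment at Y produces rotation L₁/(3EI) + L₂/(3EI) = 5.067/EI.
Slope continuity at Y: θ_0 = M_Y·5.067/EI, so M_Y = 793.3/5.067 = 156.6 kN·m (hogging).

M_Y = 156.6 kN·m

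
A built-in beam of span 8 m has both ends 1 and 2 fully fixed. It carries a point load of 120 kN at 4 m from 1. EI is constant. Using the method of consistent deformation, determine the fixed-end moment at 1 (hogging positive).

Release both end moments; the primary structure is a simply-supported span 12 with redundants M_1 and M_2.
Simple-span end rotations at 1 and 2 under the given loads:
  at 1: point load 120 at a = 4: Pab(L + b)/(6LEI) = 480/EI
  at 2: point load 120 at a = 4: Pab(L + a)/(6LEI) = 480/EI
  θ_10 = 480/EI,  θ_20 = 480/EI
Flexibility coefficients: a unit moment at one end gives L/(3EI) there and L/(6EI) at the far end, so f₁₁ = f₂₂ = 2.667/EI and f₁₂ = f₂₁ = 1.333/EI.
Compatibility — zero rotation at each built-in end:
  2.667 M_1 + 1.333 M_2 = 480
  1.333 M_1 + 2.667 M_2 = 480
Solving the pair gives M_1 = 120 kN·m and M_2 = 120 kN·m (hogging).

M_1 = 120 kN·m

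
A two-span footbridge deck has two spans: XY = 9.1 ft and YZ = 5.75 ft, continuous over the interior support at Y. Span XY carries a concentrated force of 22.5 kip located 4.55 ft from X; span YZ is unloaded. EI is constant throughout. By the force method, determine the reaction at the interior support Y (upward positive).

R_Y = 17.93 kip

Take M_Y as the redundant. Released structure: two simple spans XY and YZ with a hinge at Y.
Discontinuity in slope at Y on the released structure — sum the simple-span end rotations:
  span XY: point load 22.5 at a = 4.55: Pab(L + a)/(6LEI) = 116.5/EI
  relative rotation θ_0 = (116.5 + 0)/EI = 116.5/EI
A unit hogging moment at Y produces rotation L₁/(3EI) + L₂/(3EI) = 4.95/EI.
Compatibility: M_Y·(L₁+L₂)/(3EI) = θ_0, giving M_Y = 23.53 kip·ft (hogging).
Span XY, ΣM about X with M_Y applied at Y: R_Y^{XY}·9.1 = 102.4 + 23.53, so R_Y^{XY} = 13.84 kip and R_X = 22.5 − 13.84 = 8.665 kip.
Span YZ, ΣM about Z: R_Y^{YZ}·5.75 = 0 + 23.53, so R_Y^{YZ} = 4.091 kip and R_Z = 0 − 4.091 = -4.091 kip.
R_Y = 13.84 + 4.091 = 17.93 kip.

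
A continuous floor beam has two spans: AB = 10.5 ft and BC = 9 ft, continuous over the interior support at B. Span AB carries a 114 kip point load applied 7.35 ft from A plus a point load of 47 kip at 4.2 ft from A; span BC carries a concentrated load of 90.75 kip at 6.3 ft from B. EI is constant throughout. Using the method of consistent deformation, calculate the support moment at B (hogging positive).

Insert a hinge at B; M_B is the redundant, and each span becomes simply supported.
Discontinuity in slope at B on the released structure — sum the simple-span end rotations:
  span AB: point load 114 at a = 7.35: Pab(L + a)/(6LEI) = 747.8/EI
  span AB: point load 47 at a = 4.2: Pab(L + a)/(6LEI) = 290.2/EI
  span BC: point load 90.75 at a = 6.3: Pab(L + b)/(6LEI) = 334.5/EI
  relative rotation θ_0 = (1038 + 334.5)/EI = 1372/EI
A unit hogging moment at B produces rotation L₁/(3EI) + L₂/(3EI) = 6.5/EI.
Compatibility: M_B·(L₁+L₂)/(3EI) = θ_0, giving M_B = 211.1 kip·ft (hogging).

M_B = 211.1 kip·ft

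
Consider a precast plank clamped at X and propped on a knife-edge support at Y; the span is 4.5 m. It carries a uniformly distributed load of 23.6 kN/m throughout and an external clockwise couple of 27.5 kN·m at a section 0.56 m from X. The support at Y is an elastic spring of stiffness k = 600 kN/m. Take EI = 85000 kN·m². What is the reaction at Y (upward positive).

Take the reaction at Y as the redundant and release it; the primary structure is a cantilever fixed at X.
Primary-structure tip deflection at Y by superposition:
  UDL 23.6: wL⁴/(8EI) = 1210/EI
  clockwise couple 27.5 at a = 0.56: M₀a(2L − a)/(2EI) = 64.99/EI
  δ_0 = 1275/EI
Tip deflection under a unit load at Y: L³/(3EI) = 30.38/EI.
With EI = 85000 kN·m²: δ_0 = 0.014996 m and δ_{YY} = 0.000357 m/kN.
Compatibility — the spring shortens by R_Y/k under the reaction it provides: δ_0 − R_Y·δ_{YY} = R_Y/k. With 1/k = 0.001667 m/kN, R_Y = δ_0 / (δ_{YY} + 1/k) = 0.014996 / (0.000357 + 0.001667) = 7.409 kN.

R_Y = 7.409 kN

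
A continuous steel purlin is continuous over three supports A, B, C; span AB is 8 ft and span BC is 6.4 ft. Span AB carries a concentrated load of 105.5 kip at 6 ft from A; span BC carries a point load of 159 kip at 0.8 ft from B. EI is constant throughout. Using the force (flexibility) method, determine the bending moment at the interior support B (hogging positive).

M_B = 123.3 kip·ft

Take M_B as the redundant. Released structure: two simple spans AB and BC with a hinge at B.
Discontinuity in slope at B on the released structure — sum the simple-span end rotations:
  span AB: point load 105.5 at a = 6: Pab(L + a)/(6LEI) = 369.2/EI
  span BC: point load 159 at a = 0.8: Pab(L + b)/(6LEI) = 222.6/EI
  relative rotation θ_0 = (369.2 + 222.6)/EI = 591.9/EI
A unit hogging moment at B produces rotation L₁/(3EI) + L₂/(3EI) = 4.8/EI.
Slope continuity at B: θ_0 = M_B·4.8/EI, so M_B = 591.9/4.8 = 123.3 kip·ft (hogging).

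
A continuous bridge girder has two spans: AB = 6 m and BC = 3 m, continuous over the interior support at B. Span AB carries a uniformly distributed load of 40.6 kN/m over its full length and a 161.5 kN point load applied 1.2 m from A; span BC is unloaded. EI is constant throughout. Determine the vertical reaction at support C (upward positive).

R_C = -61.27 kN

Release continuity at B by inserting a hinge; the redundant is the internal moment M_B. The primary structure is two simply-supported spans AB and BC.
Discontinuity in slope at B on the released structure — sum the simple-span end rotations:
  span AB: UDL 40.6: wL³/(24EI) = 365.4/EI
  span AB: point load 161.5 at a = 1.2: Pab(L + a)/(6LEI) = 186/EI
  relative rotation θ_0 = (551.4 + 0)/EI = 551.4/EI
A unit hogging moment at B produces rotation L₁/(3EI) + L₂/(3EI) = 3/EI.
Compatibility: M_B·(L₁+L₂)/(3EI) = θ_0, giving M_B = 183.8 kN·m (hogging).
Span BC, ΣM about C: R_B^{BC}·3 = 0 + 183.8, so R_B^{BC} = 61.27 kN and R_C = 0 − 61.27 = -61.27 kN.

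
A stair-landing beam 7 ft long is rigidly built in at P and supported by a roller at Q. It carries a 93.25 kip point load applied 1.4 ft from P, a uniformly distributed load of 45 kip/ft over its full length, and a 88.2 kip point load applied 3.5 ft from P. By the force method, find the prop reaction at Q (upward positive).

Choose R_Q as the redundant. The primary structure is the cantilever fixed at P.
Deflection at Q on the released cantilever, summing each load's contribution:
  point load 93.25 at a = 1.4: Pa²(3L − a)/(6EI) = 597/EI
  UDL 45: wL⁴/(8EI) = 13506/EI
  point load 88.2 at a = 3.5: Pa²(3L − a)/(6EI) = 3151/EI
  δ_0 = 17254/EI
Flexibility coefficient — unit upward force at Q: δ_{QQ} = L³/(3EI) = 114.3/EI.
The prop prevents deflection at Q: R_Q = δ_0/δ_{QQ} = 17254/114.3 = 150.9 kip.

R_Q = 150.9 kip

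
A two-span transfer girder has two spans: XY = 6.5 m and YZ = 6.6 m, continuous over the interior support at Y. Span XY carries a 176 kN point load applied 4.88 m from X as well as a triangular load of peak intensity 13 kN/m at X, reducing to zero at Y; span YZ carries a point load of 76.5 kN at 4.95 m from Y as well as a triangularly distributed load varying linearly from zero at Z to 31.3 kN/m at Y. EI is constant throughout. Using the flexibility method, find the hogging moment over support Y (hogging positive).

Release continuity at Y by inserting a hinge; the redundant is the internal moment M_Y. The primary structure is two simply-supported spans XY and YZ.
End slopes at the hinge Y, treating each span as simply supported:
  span XY: point load 176 at a = 4.88: Pab(L + a)/(6LEI) = 406/EI
  span XY: triangular load, peak 13: 7w₀L³/(360EI) = 69.42/EI
  span YZ: point load 76.5 at a = 4.95: Pab(L + b)/(6LEI) = 130.2/EI
  span YZ: triangular load, peak 31.3: w₀L³/(45EI) = 200/EI
  relative rotation θ_0 = (475.4 + 330.1)/EI = 805.6/EI
A unit hogging moment at Y produces rotation L₁/(3EI) + L₂/(3EI) = 4.367/EI.
Compatibility: M_Y·(L₁+L₂)/(3EI) = θ_0, giving M_Y = 184.5 kN·m (hogging).

M_Y = 184.5 kN·m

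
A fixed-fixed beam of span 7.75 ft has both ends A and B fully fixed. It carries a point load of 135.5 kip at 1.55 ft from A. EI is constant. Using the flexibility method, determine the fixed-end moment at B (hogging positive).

M_B = 33.6 kip·ft

Take the two fixed-end moments M_A, M_B as redundants; the released structure is the simple span AB.
On the primary (simply-supported) span, the end slopes from the loading are:
  at A: point load 135.5 at a = 1.55: Pab(L + b)/(6LEI) = 390.6/EI
  at B: point load 135.5 at a = 1.55: Pab(L + a)/(6LEI) = 260.4/EI
  θ_A0 = 390.6/EI,  θ_B0 = 260.4/EI
Flexibility coefficients: a unit moment at one end gives L/(3EI) there and L/(6EI) at the far end, so f₁₁ = f₂₂ = 2.583/EI and f₁₂ = f₂₁ = 1.292/EI.
Compatibility — zero rotation at each built-in end:
  2.583 M_A + 1.292 M_B = 390.6
  1.292 M_A + 2.583 M_B = 260.4
Solving the pair gives M_A = 134.4 kip·ft and M_B = 33.6 kip·ft (hogging).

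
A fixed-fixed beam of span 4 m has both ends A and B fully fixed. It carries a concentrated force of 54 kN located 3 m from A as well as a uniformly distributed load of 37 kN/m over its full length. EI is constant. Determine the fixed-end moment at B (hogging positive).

M_B = 79.71 kN·m

Take the two fixed-end moments M_A, M_B as redundants; the released structure is the simple span AB.
On the primary (simply-supported) span, the end slopes from the loading are:
  at A: point load 54 at a = 3: Pab(L + b)/(6LEI) = 33.75/EI
  at B: point load 54 at a = 3: Pab(L + a)/(6LEI) = 47.25/EI
  at A: UDL 37: wL³/(24EI) = 98.67/EI
  at B: UDL 37: wL³/(24EI) = 98.67/EI
  θ_A0 = 132.4/EI,  θ_B0 = 145.9/EI
Flexibility coefficients: a unit moment at one end gives L/(3EI) there and L/(6EI) at the far end, so f₁₁ = f₂₂ = 1.333/EI and f₁₂ = f₂₁ = 0.6667/EI.
Compatibility — zero rotation at each built-in end:
  1.333 M_A + 0.6667 M_B = 132.4
  0.6667 M_A + 1.333 M_B = 145.9
Solving the pair gives M_A = 59.46 kN·m and M_B = 79.71 kN·m (hogging).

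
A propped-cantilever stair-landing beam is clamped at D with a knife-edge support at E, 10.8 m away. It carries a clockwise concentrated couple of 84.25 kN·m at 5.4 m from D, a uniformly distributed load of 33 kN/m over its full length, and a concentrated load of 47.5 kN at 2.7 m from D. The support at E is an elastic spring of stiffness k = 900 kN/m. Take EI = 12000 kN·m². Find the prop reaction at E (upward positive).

R_E = 142 kN

Remove the prop at E; the released (primary) structure is a cantilever built in at D.
Deflection at E on the released cantilever, summing each load's contribution:
  clockwise couple 84.25 at a = 5.4: M₀a(2L − a)/(2EI) = 3685/EI
  UDL 33: wL⁴/(8EI) = 56120/EI
  point load 47.5 at a = 2.7: Pa²(3L − a)/(6EI) = 1714/EI
  δ_0 = 61519/EI
Tip deflection under a unit load at E: L³/(3EI) = 419.9/EI.
With EI = 12000 kN·m²: δ_0 = 5.1266 m and δ_{EE} = 0.034992 m/kN.
Compatibility — the spring shortens by R_E/k under the reaction it provides: δ_0 − R_E·δ_{EE} = R_E/k. With 1/k = 0.001111 m/kN, R_E = δ_0 / (δ_{EE} + 1/k) = 5.1266 / (0.034992 + 0.001111) = 142 kN.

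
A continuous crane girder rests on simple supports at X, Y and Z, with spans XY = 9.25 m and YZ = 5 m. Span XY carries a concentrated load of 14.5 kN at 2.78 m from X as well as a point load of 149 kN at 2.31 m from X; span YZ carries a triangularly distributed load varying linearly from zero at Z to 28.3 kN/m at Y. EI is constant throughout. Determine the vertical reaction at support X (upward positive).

Insert a hinge at Y; M_Y is the redundant, and each span becomes simply supported.
Rotations at Y on the released spans (each span's end-slope, ×1/EI):
  span XY: point load 14.5 at a = 2.78: Pab(L + a)/(6LEI) = 56.53/EI
  span XY: point load 149 at a = 2.31: Pab(L + a)/(6LEI) = 497.5/EI
  span YZ: triangular load, peak 28.3: w₀L³/(45EI) = 78.61/EI
  relative rotation θ_0 = (554.1 + 78.61)/EI = 632.7/EI
A unit hogging moment at Y produces rotation L₁/(3EI) + L₂/(3EI) = 4.75/EI.
Compatibility: M_Y·(L₁+L₂)/(3EI) = θ_0, giving M_Y = 133.2 kN·m (hogging).
Span XY, ΣM about X with M_Y applied at Y: R_Y^{XY}·9.25 = 384.5 + 133.2, so R_Y^{XY} = 55.97 kN and R_X = 163.5 − 55.97 = 107.5 kN.

R_X = 107.5 kN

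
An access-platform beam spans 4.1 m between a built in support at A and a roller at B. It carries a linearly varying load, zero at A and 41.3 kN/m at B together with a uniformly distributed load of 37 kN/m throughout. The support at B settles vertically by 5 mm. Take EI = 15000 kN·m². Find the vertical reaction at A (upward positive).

R_A = 136.2 kN

Remove the prop at B; the released (primary) structure is a cantilever built in at A.
Primary-structure tip deflection at B by superposition:
  triangular load, peak 41.3 at the free end: 11w₀L⁴/(120EI) = 1070/EI
  UDL 37: wL⁴/(8EI) = 1307/EI
  δ_0 = 2377/EI
Tip deflection under a unit load at B: L³/(3EI) = 22.97/EI.
With EI = 15000 kN·m²: δ_0 = 0.15845 m and δ_{BB} = 0.001532 m/kN.
Compatibility — the beam at B must follow the support down by 0.005 m: δ_0 − R_B·δ_{BB} = 0.005, so R_B = (0.15845 − 0.005)/0.001532 = 100.2 kN.
Vertical equilibrium: R_A = ΣP − R_B = 236.4 − 100.2 = 136.2 kN.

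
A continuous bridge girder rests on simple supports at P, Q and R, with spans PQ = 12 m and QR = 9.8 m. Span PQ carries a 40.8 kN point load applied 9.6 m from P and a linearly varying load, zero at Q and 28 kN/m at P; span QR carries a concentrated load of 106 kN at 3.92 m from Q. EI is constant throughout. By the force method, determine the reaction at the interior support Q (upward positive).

Insert a hinge at Q; M_Q is the redundant, and each span becomes simply supported.
Rotations at Q on the released spans (each span's end-slope, ×1/EI):
  span PQ: point load 40.8 at a = 9.6: Pab(L + a)/(6LEI) = 282/EI
  span PQ: triangular load, peak 28: 7w₀L³/(360EI) = 940.8/EI
  span QR: point load 106 at a = 3.92: Pab(L + b)/(6LEI) = 651.5/EI
  relative rotation θ_0 = (1223 + 651.5)/EI = 1874/EI
A unit hogging moment at Q produces rotation L₁/(3EI) + L₂/(3EI) = 7.267/EI.
Compatibility: M_Q·(L₁+L₂)/(3EI) = θ_0, giving M_Q = 257.9 kN·m (hogging).
Span PQ, ΣM about P with M_Q applied at Q: R_Q^{PQ}·12 = 1064 + 257.9, so R_Q^{PQ} = 110.1 kN and R_P = 208.8 − 110.1 = 98.67 kN.
Span QR, ΣM about R: R_Q^{QR}·9.8 = 623.3 + 257.9, so R_Q^{QR} = 89.92 kN and R_R = 106 − 89.92 = 16.08 kN.
R_Q = 110.1 + 89.92 = 200.1 kN.

R_Q = 200.1 kN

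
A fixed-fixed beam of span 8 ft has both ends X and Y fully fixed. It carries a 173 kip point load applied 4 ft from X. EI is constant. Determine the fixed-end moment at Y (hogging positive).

M_Y = 173 kip·ft

Take the two fixed-end moments M_X, M_Y as redundants; the released structure is the simple span XY.
Simple-span end rotations at X and Y under the given loads:
  at X: point load 173 at a = 4: Pab(L + b)/(6LEI) = 692/EI
  at Y: point load 173 at a = 4: Pab(L + a)/(6LEI) = 692/EI
  θ_X0 = 692/EI,  θ_Y0 = 692/EI
Flexibility coefficients: a unit moment at one end gives L/(3EI) there and L/(6EI) at the far end, so f₁₁ = f₂₂ = 2.667/EI and f₁₂ = f₂₁ = 1.333/EI.
Compatibility — zero rotation at each built-in end:
  2.667 M_X + 1.333 M_Y = 692
  1.333 M_X + 2.667 M_Y = 692
Solving the pair gives M_X = 173 kip·ft and M_Y = 173 kip·ft (hogging).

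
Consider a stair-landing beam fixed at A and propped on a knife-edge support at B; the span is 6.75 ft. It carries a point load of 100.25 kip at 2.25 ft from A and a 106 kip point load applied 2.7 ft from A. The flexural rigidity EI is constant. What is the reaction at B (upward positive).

Take the reaction at B as the redundant and release it; the primary structure is a cantilever fixed at A.
Free-end deflection of the primary structure under the applied loading (downward +):
  point load 100.25 at a = 2.25: Pa²(3L − a)/(6EI) = 1523/EI
  point load 106 at a = 2.7: Pa²(3L − a)/(6EI) = 2260/EI
  δ_0 = 3783/EI
Flexibility coefficient — unit upward force at B: δ_{BB} = L³/(3EI) = 102.5/EI.
Compatibility at B: δ_0 − R_B·δ_{BB} = 0, so R_B = 3783/102.5 = 36.9 kip.

R_B = 36.9 kip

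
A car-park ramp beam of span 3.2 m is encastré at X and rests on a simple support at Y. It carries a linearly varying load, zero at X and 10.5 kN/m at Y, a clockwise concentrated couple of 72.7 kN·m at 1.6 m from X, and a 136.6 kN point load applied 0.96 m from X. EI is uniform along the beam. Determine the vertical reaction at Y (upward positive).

R_Y = 51.4 kN

Remove the prop at Y; the released (primary) structure is a cantilever built in at X.
Primary-structure tip deflection at Y by superposition:
  triangular load, peak 10.5 at the free end: 11w₀L⁴/(120EI) = 100.9/EI
  clockwise couple 72.7 at a = 1.6: M₀a(2L − a)/(2EI) = 279.2/EI
  point load 136.6 at a = 0.96: Pa²(3L − a)/(6EI) = 181.3/EI
  δ_0 = 561.4/EI
Flexibility coefficient — unit upward force at Y: δ_{YY} = L³/(3EI) = 10.92/EI.
Compatibility at Y: δ_0 − R_Y·δ_{YY} = 0, so R_Y = 561.4/10.92 = 51.4 kN.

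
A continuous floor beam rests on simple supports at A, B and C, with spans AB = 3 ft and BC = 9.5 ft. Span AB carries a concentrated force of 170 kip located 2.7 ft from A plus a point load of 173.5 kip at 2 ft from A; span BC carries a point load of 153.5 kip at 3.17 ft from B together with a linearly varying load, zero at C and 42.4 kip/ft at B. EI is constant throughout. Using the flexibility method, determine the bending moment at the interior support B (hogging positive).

M_B = 432.8 kip·ft

Release continuity at B by inserting a hinge; the redundant is the internal moment M_B. The primary structure is two simply-supported spans AB and BC.
Rotations at B on the released spans (each span's end-slope, ×1/EI):
  span AB: point load 170 at a = 2.7: Pab(L + a)/(6LEI) = 43.6/EI
  span AB: point load 173.5 at a = 2: Pab(L + a)/(6LEI) = 96.39/EI
  span BC: point load 153.5 at a = 3.17: Pab(L + b)/(6LEI) = 855.4/EI
  span BC: triangular load, peak 42.4: w₀L³/(45EI) = 807.8/EI
  relative rotation θ_0 = (140 + 1663)/EI = 1803/EI
A unit hogging moment at B produces rotation L₁/(3EI) + L₂/(3EI) = 4.167/EI.
Compatibility: M_B·(L₁+L₂)/(3EI) = θ_0, giving M_B = 432.8 kip·ft (hogging).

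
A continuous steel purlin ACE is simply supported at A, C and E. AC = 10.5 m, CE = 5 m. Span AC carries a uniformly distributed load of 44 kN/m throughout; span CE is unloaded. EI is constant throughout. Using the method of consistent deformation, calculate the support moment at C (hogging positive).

Take M_C as the redundant. Released structure: two simple spans AC and CE with a hinge at C.
End slopes at the hinge C, treating each span as simply supported:
  span AC: UDL 44: wL³/(24EI) = 2122/EI
  relative rotation θ_0 = (2122 + 0)/EI = 2122/EI
A unit hogging moment at C produces rotation L₁/(3EI) + L₂/(3EI) = 5.167/EI.
Slope continuity at C: θ_0 = M_C·5.167/EI, so M_C = 2122/5.167 = 410.8 kN·m (hogging).

M_C = 410.8 kN·m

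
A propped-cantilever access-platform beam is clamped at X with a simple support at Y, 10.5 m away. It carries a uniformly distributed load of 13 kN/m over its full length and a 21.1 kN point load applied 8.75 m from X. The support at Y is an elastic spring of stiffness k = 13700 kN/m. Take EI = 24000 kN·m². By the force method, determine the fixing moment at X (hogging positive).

M_X = 200.3 kN·m

Choose R_Y as the redundant. The primary structure is the cantilever fixed at X.
Primary-structure tip deflection at Y by superposition:
  UDL 13: wL⁴/(8EI) = 19752/EI
  point load 21.1 at a = 8.75: Pa²(3L − a)/(6EI) = 6125/EI
  δ_0 = 25877/EI
Tip deflection under a unit load at Y: L³/(3EI) = 385.9/EI.
With EI = 24000 kN·m²: δ_0 = 1.0782 m and δ_{YY} = 0.016078 m/kN.
Compatibility — the spring shortens by R_Y/k under the reaction it provides: δ_0 − R_Y·δ_{YY} = R_Y/k. With 1/k = 0.000073 m/kN, R_Y = δ_0 / (δ_{YY} + 1/k) = 1.0782 / (0.016078 + 0.000073) = 66.76 kN.
Moment equilibrium about X: M_X = Σ(load moments about X) − R_Y·L = 901.2 − 66.76×10.5 = 200.3 kN·m.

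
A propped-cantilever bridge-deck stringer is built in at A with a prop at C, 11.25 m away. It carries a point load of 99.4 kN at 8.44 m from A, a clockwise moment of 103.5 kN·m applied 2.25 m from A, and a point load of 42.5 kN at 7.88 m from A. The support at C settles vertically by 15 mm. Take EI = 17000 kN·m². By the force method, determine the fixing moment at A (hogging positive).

Take the reaction at C as the redundant and release it; the primary structure is a cantilever fixed at A.
Deflection at C on the released cantilever, summing each load's contribution:
  point load 99.4 at a = 8.44: Pa²(3L − a)/(6EI) = 29868/EI
  clockwise couple 103.5 at a = 2.25: M₀a(2L − a)/(2EI) = 2358/EI
  point load 42.5 at a = 7.88: Pa²(3L − a)/(6EI) = 11379/EI
  δ_0 = 43605/EI
Tip deflection under a unit load at C: L³/(3EI) = 474.6/EI.
With EI = 17000 kN·m²: δ_0 = 2.565 m and δ_{CC} = 0.027918 m/kN.
Compatibility — the beam at C must follow the support down by 0.015 m: δ_0 − R_C·δ_{CC} = 0.015, so R_C = (2.565 − 0.015)/0.027918 = 91.34 kN.
Moment equilibrium about A: M_A = Σ(load moments about A) − R_C·L = 1277 − 91.34×11.25 = 249.8 kN·m.

M_A = 249.8 kN·m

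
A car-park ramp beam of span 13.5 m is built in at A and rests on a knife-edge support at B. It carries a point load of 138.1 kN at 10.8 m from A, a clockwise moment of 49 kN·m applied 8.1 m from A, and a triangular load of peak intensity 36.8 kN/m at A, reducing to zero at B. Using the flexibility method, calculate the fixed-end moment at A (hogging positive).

Choose R_B as the redundant. The primary structure is the cantilever fixed at A.
Free-end deflection of the primary structure under the applied loading (downward +):
  point load 138.1 at a = 10.8: Pa²(3L − a)/(6EI) = 79735/EI
  clockwise couple 49 at a = 8.1: M₀a(2L − a)/(2EI) = 3751/EI
  triangular load, peak 36.8 at the fixed end: w₀L⁴/(30EI) = 40744/EI
  δ_0 = 124229/EI
Flexibility coefficient — unit upward force at B: δ_{BB} = L³/(3EI) = 820.1/EI.
The prop prevents deflection at B: R_B = δ_0/δ_{BB} = 124229/820.1 = 151.5 kN.
Moment equilibrium about A: M_A = Σ(load moments about A) − R_B·L = 2658 − 151.5×13.5 = 613.4 kN·m.

M_A = 613.4 kN·m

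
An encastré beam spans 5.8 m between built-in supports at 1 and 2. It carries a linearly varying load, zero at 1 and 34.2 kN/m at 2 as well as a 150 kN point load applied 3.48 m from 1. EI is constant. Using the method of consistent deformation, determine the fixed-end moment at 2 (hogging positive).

Release both end moments; the primary structure is a simply-supported span 12 with redundants M_1 and M_2.
On the primary (simply-supported) span, the end slopes from the loading are:
  at 1: triangular load, peak 34.2: 7w₀L³/(360EI) = 129.7/EI
  at 2: triangular load, peak 34.2: w₀L³/(45EI) = 148.3/EI
  at 1: point load 150 at a = 3.48: Pab(L + b)/(6LEI) = 282.6/EI
  at 2: point load 150 at a = 3.48: Pab(L + a)/(6LEI) = 322.9/EI
  θ_10 = 412.3/EI,  θ_20 = 471.2/EI
Flexibility coefficients: a unit moment at one end gives L/(3EI) there and L/(6EI) at the far end, so f₁₁ = f₂₂ = 1.933/EI and f₁₂ = f₂₁ = 0.9667/EI.
Compatibility — zero rotation at each built-in end:
  1.933 M_1 + 0.9667 M_2 = 412.3
  0.9667 M_1 + 1.933 M_2 = 471.2
Solving the pair gives M_1 = 121.9 kN·m and M_2 = 182.8 kN·m (hogging).

M_2 = 182.8 kN·m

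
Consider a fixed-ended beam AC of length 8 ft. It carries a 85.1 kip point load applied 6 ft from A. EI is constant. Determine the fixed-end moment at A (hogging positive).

Release both end moments; the primary structure is a simply-supported span AC with redundants M_A and M_C.
End rotations of the released simple span under the applied load (×1/EI):
  at A: point load 85.1 at a = 6: Pab(L + b)/(6LEI) = 212.8/EI
  at C: point load 85.1 at a = 6: Pab(L + a)/(6LEI) = 297.9/EI
  θ_A0 = 212.8/EI,  θ_C0 = 297.9/EI
Flexibility coefficients: a unit moment at one end gives L/(3EI) there and L/(6EI) at the far end, so f₁₁ = f₂₂ = 2.667/EI and f₁₂ = f₂₁ = 1.333/EI.
Compatibility — zero rotation at each built-in end:
  2.667 M_A + 1.333 M_C = 212.8
  1.333 M_A + 2.667 M_C = 297.9
Solving the pair gives M_A = 31.91 kip·ft and M_C = 95.74 kip·ft (hogging).

M_A = 31.91 kip·ft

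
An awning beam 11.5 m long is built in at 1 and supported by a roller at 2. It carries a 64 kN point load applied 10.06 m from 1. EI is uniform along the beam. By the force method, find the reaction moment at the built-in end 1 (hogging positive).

Release the roller at 2. Primary structure: cantilever fixed at 1.
Free-end deflection of the primary structure under the applied loading (downward +):
  point load 64 at a = 10.06: Pa²(3L − a)/(6EI) = 26383/EI
Flexibility coefficient — unit upward force at 2: δ_{22} = L³/(3EI) = 507/EI.
Compatibility at 2: δ_0 − R_2·δ_{22} = 0, so R_2 = 26383/507 = 52.04 kN.
Moment equilibrium about 1: M_1 = Σ(load moments about 1) − R_2·L = 643.8 − 52.04×11.5 = 45.36 kN·m.

M_1 = 45.36 kN·m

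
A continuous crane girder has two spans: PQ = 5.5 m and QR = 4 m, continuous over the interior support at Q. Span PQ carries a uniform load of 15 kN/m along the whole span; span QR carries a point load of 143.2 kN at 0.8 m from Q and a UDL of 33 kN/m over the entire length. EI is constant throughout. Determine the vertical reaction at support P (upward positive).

Insert a hinge at Q; M_Q is the redundant, and each span becomes simply supported.
Rotations at Q on the released spans (each span's end-slope, ×1/EI):
  span PQ: UDL 15: wL³/(24EI) = 104/EI
  span QR: point load 143.2 at a = 0.8: Pab(L + b)/(6LEI) = 110/EI
  span QR: UDL 33: wL³/(24EI) = 88/EI
  relative rotation θ_0 = (104 + 198)/EI = 302/EI
A unit hogging moment at Q produces rotation L₁/(3EI) + L₂/(3EI) = 3.167/EI.
Slope continuity at Q: θ_0 = M_Q·3.167/EI, so M_Q = 302/3.167 = 95.36 kN·m (hogging).
Span PQ, ΣM about P with M_Q applied at Q: R_Q^{PQ}·5.5 = 226.9 + 95.36, so R_Q^{PQ} = 58.59 kN and R_P = 82.5 − 58.59 = 23.91 kN.

R_P = 23.91 kN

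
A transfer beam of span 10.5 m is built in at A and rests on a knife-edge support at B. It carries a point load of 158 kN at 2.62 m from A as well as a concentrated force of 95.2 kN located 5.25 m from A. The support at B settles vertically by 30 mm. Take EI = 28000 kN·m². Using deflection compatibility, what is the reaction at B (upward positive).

R_B = 41.1 kN

Remove the prop at B; the released (primary) structure is a cantilever built in at A.
Downward deflection at the released point B due to the loads:
  point load 158 at a = 2.62: Pa²(3L − a)/(6EI) = 5220/EI
  point load 95.2 at a = 5.25: Pa²(3L − a)/(6EI) = 11480/EI
  δ_0 = 16700/EI
Tip deflection under a unit load at B: L³/(3EI) = 385.9/EI.
With EI = 28000 kN·m²: δ_0 = 0.59644 m and δ_{BB} = 0.013781 m/kN.
Compatibility — the beam at B must follow the support down by 0.03 m: δ_0 − R_B·δ_{BB} = 0.03, so R_B = (0.59644 − 0.03)/0.013781 = 41.1 kN.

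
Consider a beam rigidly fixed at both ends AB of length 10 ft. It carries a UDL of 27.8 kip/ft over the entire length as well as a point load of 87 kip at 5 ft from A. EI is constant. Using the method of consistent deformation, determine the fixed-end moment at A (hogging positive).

M_A = 340.4 kip·ft

Take the two fixed-end moments M_A, M_B as redundants; the released structure is the simple span AB.
End rotations of the released simple span under the applied load (×1/EI):
  at A: UDL 27.8: wL³/(24EI) = 1158/EI
  at B: UDL 27.8: wL³/(24EI) = 1158/EI
  at A: point load 87 at a = 5: Pab(L + b)/(6LEI) = 543.8/EI
  at B: point load 87 at a = 5: Pab(L + a)/(6LEI) = 543.8/EI
  θ_A0 = 1702/EI,  θ_B0 = 1702/EI
Flexibility coefficients: a unit moment at one end gives L/(3EI) there and L/(6EI) at the far end, so f₁₁ = f₂₂ = 3.333/EI and f₁₂ = f₂₁ = 1.667/EI.
Compatibility — zero rotation at each built-in end:
  3.333 M_A + 1.667 M_B = 1702
  1.667 M_A + 3.333 M_B = 1702
Solving the pair gives M_A = 340.4 kip·ft and M_B = 340.4 kip·ft (hogging).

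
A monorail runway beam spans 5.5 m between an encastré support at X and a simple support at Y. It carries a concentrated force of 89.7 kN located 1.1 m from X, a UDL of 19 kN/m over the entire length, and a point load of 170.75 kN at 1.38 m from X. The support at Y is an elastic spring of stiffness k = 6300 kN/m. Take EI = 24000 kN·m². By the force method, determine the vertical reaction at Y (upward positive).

Choose R_Y as the redundant. The primary structure is the cantilever fixed at X.
Primary-structure tip deflection at Y by superposition:
  point load 89.7 at a = 1.1: Pa²(3L − a)/(6EI) = 278.6/EI
  UDL 19: wL⁴/(8EI) = 2173/EI
  point load 170.75 at a = 1.38: Pa²(3L − a)/(6EI) = 819.4/EI
  δ_0 = 3271/EI
Tip deflection under a unit load at Y: L³/(3EI) = 55.46/EI.
With EI = 24000 kN·m²: δ_0 = 0.1363 m and δ_{YY} = 0.002311 m/kN.
Compatibility — the spring shortens by R_Y/k under the reaction it provides: δ_0 − R_Y·δ_{YY} = R_Y/k. With 1/k = 0.000159 m/kN, R_Y = δ_0 / (δ_{YY} + 1/k) = 0.1363 / (0.002311 + 0.000159) = 55.2 kN.

R_Y = 55.2 kN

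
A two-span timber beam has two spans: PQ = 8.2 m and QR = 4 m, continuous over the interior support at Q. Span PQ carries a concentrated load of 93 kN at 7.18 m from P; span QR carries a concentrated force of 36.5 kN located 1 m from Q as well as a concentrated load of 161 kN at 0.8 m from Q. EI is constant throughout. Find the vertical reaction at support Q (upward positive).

R_Q = 271.3 kN

Insert a hinge at Q; M_Q is the redundant, and each span becomes simply supported.
Rotations at Q on the released spans (each span's end-slope, ×1/EI):
  span PQ: point load 93 at a = 7.18: Pab(L + a)/(6LEI) = 212.9/EI
  span QR: point load 36.5 at a = 1: Pab(L + b)/(6LEI) = 31.94/EI
  span QR: point load 161 at a = 0.8: Pab(L + b)/(6LEI) = 123.6/EI
  relative rotation θ_0 = (212.9 + 155.6)/EI = 368.5/EI
A unit hogging moment at Q produces rotation L₁/(3EI) + L₂/(3EI) = 4.067/EI.
Slope continuity at Q: θ_0 = M_Q·4.067/EI, so M_Q = 368.5/4.067 = 90.61 kN·m (hogging).
Span PQ, ΣM about P with M_Q applied at Q: R_Q^{PQ}·8.2 = 667.7 + 90.61, so R_Q^{PQ} = 92.48 kN and R_P = 93 − 92.48 = 0.5178 kN.
Span QR, ΣM about R: R_Q^{QR}·4 = 624.7 + 90.61, so R_Q^{QR} = 178.8 kN and R_R = 197.5 − 178.8 = 18.67 kN.
R_Q = 92.48 + 178.8 = 271.3 kN.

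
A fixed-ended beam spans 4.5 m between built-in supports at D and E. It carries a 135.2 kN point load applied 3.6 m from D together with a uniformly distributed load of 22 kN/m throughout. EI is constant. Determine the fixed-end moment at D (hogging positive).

M_D = 56.59 kN·m

Release both end moments; the primary structure is a simply-supported span DE with redundants M_D and M_E.
End rotations of the released simple span under the applied load (×1/EI):
  at D: point load 135.2 at a = 3.6: Pab(L + b)/(6LEI) = 87.61/EI
  at E: point load 135.2 at a = 3.6: Pab(L + a)/(6LEI) = 131.4/EI
  at D: UDL 22: wL³/(24EI) = 83.53/EI
  at E: UDL 22: wL³/(24EI) = 83.53/EI
  θ_D0 = 171.1/EI,  θ_E0 = 214.9/EI
Flexibility coefficients: a unit moment at one end gives L/(3EI) there and L/(6EI) at the far end, so f₁₁ = f₂₂ = 1.5/EI and f₁₂ = f₂₁ = 0.75/EI.
Compatibility — zero rotation at each built-in end:
  1.5 M_D + 0.75 M_E = 171.1
  0.75 M_D + 1.5 M_E = 214.9
Solving the pair gives M_D = 56.59 kN·m and M_E = 115 kN·m (hogging).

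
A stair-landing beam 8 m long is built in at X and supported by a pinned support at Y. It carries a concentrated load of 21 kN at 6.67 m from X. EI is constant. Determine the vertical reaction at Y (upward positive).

R_Y = 15.81 kN

Remove the prop at Y; the released (primary) structure is a cantilever built in at X.
Deflection at Y on the released cantilever, summing each load's contribution:
  point load 21 at a = 6.67: Pa²(3L − a)/(6EI) = 2698/EI
Flexibility coefficient — unit upward force at Y: δ_{YY} = L³/(3EI) = 170.7/EI.
The prop prevents deflection at Y: R_Y = δ_0/δ_{YY} = 2698/170.7 = 15.81 kN.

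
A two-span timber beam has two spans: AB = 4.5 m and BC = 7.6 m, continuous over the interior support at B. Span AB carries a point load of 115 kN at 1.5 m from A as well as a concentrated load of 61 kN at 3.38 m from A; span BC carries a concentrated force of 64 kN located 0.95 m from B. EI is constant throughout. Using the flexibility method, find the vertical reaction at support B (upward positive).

Release continuity at B by inserting a hinge; the redundant is the internal moment M_B. The primary structure is two simply-supported spans AB and BC.
Discontinuity in slope at B on the released structure — sum the simple-span end rotations:
  span AB: point load 115 at a = 1.5: Pab(L + a)/(6LEI) = 115/EI
  span AB: point load 61 at a = 3.38: Pab(L + a)/(6LEI) = 67.39/EI
  span BC: point load 64 at a = 0.95: Pab(L + b)/(6LEI) = 126.3/EI
  relative rotation θ_0 = (182.4 + 126.3)/EI = 308.7/EI
A unit hogging moment at B produces rotation L₁/(3EI) + L₂/(3EI) = 4.033/EI.
Slope continuity at B: θ_0 = M_B·4.033/EI, so M_B = 308.7/4.033 = 76.55 kN·m (hogging).
Span AB, ΣM about A with M_B applied at B: R_B^{AB}·4.5 = 378.7 + 76.55, so R_B^{AB} = 101.2 kN and R_A = 176 − 101.2 = 74.84 kN.
Span BC, ΣM about C: R_B^{BC}·7.6 = 425.6 + 76.55, so R_B^{BC} = 66.07 kN and R_C = 64 − 66.07 = -2.072 kN.
R_B = 101.2 + 66.07 = 167.2 kN.

R_B = 167.2 kN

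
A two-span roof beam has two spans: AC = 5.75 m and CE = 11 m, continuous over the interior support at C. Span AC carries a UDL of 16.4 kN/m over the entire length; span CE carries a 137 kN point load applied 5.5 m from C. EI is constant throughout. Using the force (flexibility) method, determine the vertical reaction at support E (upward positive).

Take M_C as the redundant. Released structure: two simple spans AC and CE with a hinge at C.
Rotations at C on the released spans (each span's end-slope, ×1/EI):
  span AC: UDL 16.4: wL³/(24EI) = 129.9/EI
  span CE: point load 137 at a = 5.5: Pab(L + b)/(6LEI) = 1036/EI
  relative rotation θ_0 = (129.9 + 1036)/EI = 1166/EI
A unit hogging moment at C produces rotation L₁/(3EI) + L₂/(3EI) = 5.583/EI.
Compatibility: M_C·(L₁+L₂)/(3EI) = θ_0, giving M_C = 208.8 kN·m (hogging).
Span CE, ΣM about E: R_C^{CE}·11 = 753.5 + 208.8, so R_C^{CE} = 87.48 kN and R_E = 137 − 87.48 = 49.52 kN.

R_E = 49.52 kN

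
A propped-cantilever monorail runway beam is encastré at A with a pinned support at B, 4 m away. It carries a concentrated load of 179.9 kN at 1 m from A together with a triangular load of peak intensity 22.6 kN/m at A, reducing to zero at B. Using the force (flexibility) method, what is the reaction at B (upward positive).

Take the reaction at B as the redundant and release it; the primary structure is a cantilever fixed at A.
Primary-structure tip deflection at B by superposition:
  point load 179.9 at a = 1: Pa²(3L − a)/(6EI) = 329.8/EI
  triangular load, peak 22.6 at the fixed end: w₀L⁴/(30EI) = 192.9/EI
  δ_0 = 522.7/EI
Tip deflection under a unit load at B: L³/(3EI) = 21.33/EI.
The prop prevents deflection at B: R_B = δ_0/δ_{BB} = 522.7/21.33 = 24.5 kN.

R_B = 24.5 kN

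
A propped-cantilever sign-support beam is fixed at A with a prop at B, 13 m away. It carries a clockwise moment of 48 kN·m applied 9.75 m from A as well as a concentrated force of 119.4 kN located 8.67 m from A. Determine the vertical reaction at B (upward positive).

Choose R_B as the redundant. The primary structure is the cantilever fixed at A.
Free-end deflection of the primary structure under the applied loading (downward +):
  clockwise couple 48 at a = 9.75: M₀a(2L − a)/(2EI) = 3802/EI
  point load 119.4 at a = 8.67: Pa²(3L − a)/(6EI) = 45369/EI
  δ_0 = 49172/EI
Tip deflection under a unit load at B: L³/(3EI) = 732.3/EI.
The prop prevents deflection at B: R_B = δ_0/δ_{BB} = 49172/732.3 = 67.14 kN.

R_B = 67.14 kN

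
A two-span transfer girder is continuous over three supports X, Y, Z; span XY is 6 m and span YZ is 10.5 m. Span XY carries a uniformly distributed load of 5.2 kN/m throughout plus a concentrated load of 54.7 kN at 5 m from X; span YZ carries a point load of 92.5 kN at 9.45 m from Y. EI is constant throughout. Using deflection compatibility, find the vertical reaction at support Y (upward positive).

R_Y = 84.65 kN

Take M_Y as the redundant. Released structure: two simple spans XY and YZ with a hinge at Y.
Rotations at Y on the released spans (each span's end-slope, ×1/EI):
  span XY: UDL 5.2: wL³/(24EI) = 46.8/EI
  span XY: point load 54.7 at a = 5: Pab(L + a)/(6LEI) = 83.57/EI
  span YZ: point load 92.5 at a = 9.45: Pab(L + b)/(6LEI) = 168.3/EI
  relative rotation θ_0 = (130.4 + 168.3)/EI = 298.6/EI
A unit hogging moment at Y produces rotation L₁/(3EI) + L₂/(3EI) = 5.5/EI.
Compatibility: M_Y·(L₁+L₂)/(3EI) = θ_0, giving M_Y = 54.3 kN·m (hogging).
Span XY, ΣM about X with M_Y applied at Y: R_Y^{XY}·6 = 367.1 + 54.3, so R_Y^{XY} = 70.23 kN and R_X = 85.9 − 70.23 = 15.67 kN.
Span YZ, ΣM about Z: R_Y^{YZ}·10.5 = 97.12 + 54.3, so R_Y^{YZ} = 14.42 kN and R_Z = 92.5 − 14.42 = 78.08 kN.
R_Y = 70.23 + 14.42 = 84.65 kN.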